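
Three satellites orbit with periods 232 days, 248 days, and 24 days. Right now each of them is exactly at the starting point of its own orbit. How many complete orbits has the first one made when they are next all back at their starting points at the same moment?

93 orbits

All finish a whole number of cycles simultaneously at t = LCM of the periods.
232 = 2^3 × 29
248 = 2^3 × 31
24 = 2^3 × 3
LCM(232, 248, 24) = 2^3 × 3 × 29 × 31 = 21576.
Orbits for period 232: 21576 / 232 = 93.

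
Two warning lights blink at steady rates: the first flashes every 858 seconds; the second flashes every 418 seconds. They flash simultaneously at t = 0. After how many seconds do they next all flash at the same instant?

They coincide at every common multiple of the periods; the first is the LCM.
858 = 2 × 3 × 11 × 13
418 = 2 × 11 × 19
LCM(858, 418) = 2 × 3 × 11 × 13 × 19 = 16302.

16302 seconds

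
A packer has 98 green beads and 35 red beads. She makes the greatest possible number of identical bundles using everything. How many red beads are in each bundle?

5

Number of bundles = gcd(98, 35).
98 = 2 × 7^2
35 = 5 × 7
gcd(98, 35) = 7.
red beads per bundle = 35 / 7 = 5.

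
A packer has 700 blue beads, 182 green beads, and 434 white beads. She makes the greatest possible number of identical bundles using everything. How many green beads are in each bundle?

13

Number of bundles = gcd(700, 182, 434).
700 = 2^2 × 5^2 × 7
182 = 2 × 7 × 13
434 = 2 × 7 × 31
gcd(700, 182, 434) = 2 × 7 = 14.
green beads per bundle = 182 / 14 = 13.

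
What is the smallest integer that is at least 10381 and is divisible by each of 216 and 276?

14904

The integer must be a common multiple of 216 and 276, so a multiple of their LCM.
216 = 2^3 × 3^3
276 = 2^2 × 3 × 23
LCM(216, 276) = 2^3 × 3^3 × 23 = 4968.
Smallest multiple of 4968 that is ≥ 10381: ⌈10381/4968⌉ × 4968 = 3 × 4968 = 14904.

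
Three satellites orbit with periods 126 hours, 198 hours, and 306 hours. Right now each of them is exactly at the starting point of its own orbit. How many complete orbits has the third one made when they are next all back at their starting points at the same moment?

77 orbits

They are all back at their starting positions together after one LCM of the periods.
126 = 2 × 3^2 × 7
198 = 2 × 3^2 × 11
306 = 2 × 3^2 × 17
LCM(126, 198, 306) = 2 × 3^2 × 7 × 11 × 17 = 23562.
Orbits for period 306: 23562 / 306 = 77.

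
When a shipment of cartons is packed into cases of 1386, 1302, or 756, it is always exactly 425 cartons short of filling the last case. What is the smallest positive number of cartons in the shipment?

Being 425 short of a full case of size k means N ≡ −425 (mod k), i.e. N + 425 is a multiple of each size.
1386 = 2 × 3^2 × 7 × 11
1302 = 2 × 3 × 7 × 31
756 = 2^2 × 3^3 × 7
LCM(1386, 1302, 756) = 2^2 × 3^3 × 7 × 11 × 31 = 257796.
Smallest positive N is 257796 − 425 = 257371.

257371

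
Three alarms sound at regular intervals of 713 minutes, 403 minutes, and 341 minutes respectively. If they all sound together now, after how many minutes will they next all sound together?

They coincide at every common multiple of the periods; the first is the LCM.
713 = 23 × 31
403 = 13 × 31
341 = 11 × 31
LCM(713, 403, 341) = 11 × 13 × 23 × 31 = 101959.

101959 minutes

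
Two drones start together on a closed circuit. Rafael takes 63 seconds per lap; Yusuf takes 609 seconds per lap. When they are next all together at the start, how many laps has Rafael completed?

29 laps

All finish a whole number of cycles simultaneously at t = LCM of the periods.
63 = 3^2 × 7
609 = 3 × 7 × 29
LCM(63, 609) = 3^2 × 7 × 29 = 1827.
Laps for period 63: 1827 / 63 = 29.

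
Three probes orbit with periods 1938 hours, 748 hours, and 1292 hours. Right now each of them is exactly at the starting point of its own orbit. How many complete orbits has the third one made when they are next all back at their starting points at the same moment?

The first common completion time is the LCM of the periods.
1938 = 2 × 3 × 17 × 19
748 = 2^2 × 11 × 17
1292 = 2^2 × 17 × 19
LCM(1938, 748, 1292) = 2^2 × 3 × 11 × 17 × 19 = 42636.
Orbits for period 1292: 42636 / 1292 = 33.

33 orbits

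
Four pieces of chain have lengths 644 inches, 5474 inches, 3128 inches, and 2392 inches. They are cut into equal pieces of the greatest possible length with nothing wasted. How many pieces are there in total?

253

Piece length = gcd(644, 5474, 3128, 2392).
644 = 2^2 × 7 × 23
5474 = 2 × 7 × 17 × 23
3128 = 2^3 × 17 × 23
2392 = 2^3 × 13 × 23
gcd(644, 5474, 3128, 2392) = 2 × 23 = 46.
Total pieces = 644/46 + 5474/46 + 3128/46 + 2392/46 = 14 + 119 + 68 + 52 = 253.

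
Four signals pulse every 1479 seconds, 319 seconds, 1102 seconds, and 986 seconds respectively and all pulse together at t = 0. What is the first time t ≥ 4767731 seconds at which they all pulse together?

4945776 seconds

Joint pulses occur at multiples of LCM(1479, 319, 1102, 986).
1479 = 3 × 17 × 29
319 = 11 × 29
1102 = 2 × 19 × 29
986 = 2 × 17 × 29
LCM(1479, 319, 1102, 986) = 2 × 3 × 11 × 17 × 19 × 29 = 618222.
Smallest multiple of 618222 that is ≥ 4767731: ⌈4767731/618222⌉ × 618222 = 8 × 618222 = 4945776.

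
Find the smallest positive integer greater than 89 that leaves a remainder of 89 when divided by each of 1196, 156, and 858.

39557

N − 89 must be a common multiple of 1196, 156, and 858.
1196 = 2^2 × 13 × 23
156 = 2^2 × 3 × 13
858 = 2 × 3 × 11 × 13
LCM(1196, 156, 858) = 2^2 × 3 × 11 × 13 × 23 = 39468.
Smallest N > 89 is LCM + 89 = 39468 + 89 = 39557.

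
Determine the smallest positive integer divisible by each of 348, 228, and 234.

257868

348 = 2^2 × 3 × 29
228 = 2^2 × 3 × 19
234 = 2 × 3^2 × 13
LCM(348, 228, 234) = 2^2 × 3^2 × 13 × 19 × 29 = 257868.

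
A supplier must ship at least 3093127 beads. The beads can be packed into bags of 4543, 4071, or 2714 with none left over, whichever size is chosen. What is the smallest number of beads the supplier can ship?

The number of beads must be a common multiple of 4543, 4071, and 2714, so a multiple of their LCM.
4543 = 7 × 11 × 59
4071 = 3 × 23 × 59
2714 = 2 × 23 × 59
LCM(4543, 4071, 2714) = 2 × 3 × 7 × 11 × 23 × 59 = 626934.
Smallest multiple of 626934 that is ≥ 3093127: ⌈3093127/626934⌉ × 626934 = 5 × 626934 = 3134670.

3134670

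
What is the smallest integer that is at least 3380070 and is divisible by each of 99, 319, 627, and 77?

3436587

The integer must be a common multiple of 99, 319, 627, and 77, so a multiple of their LCM.
99 = 3^2 × 11
319 = 11 × 29
627 = 3 × 11 × 19
77 = 7 × 11
LCM(99, 319, 627, 77) = 3^2 × 7 × 11 × 19 × 29 = 381843.
Smallest multiple of 381843 that is ≥ 3380070: ⌈3380070/381843⌉ × 381843 = 9 × 381843 = 3436587.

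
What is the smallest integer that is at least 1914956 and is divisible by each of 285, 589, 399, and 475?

2164575

The integer must be a common multiple of 285, 589, 399, and 475, so a multiple of their LCM.
285 = 3 × 5 × 19
589 = 19 × 31
399 = 3 × 7 × 19
475 = 5^2 × 19
LCM(285, 589, 399, 475) = 3 × 5^2 × 7 × 19 × 31 = 309225.
Smallest multiple of 309225 that is ≥ 1914956: ⌈1914956/309225⌉ × 309225 = 7 × 309225 = 2164575.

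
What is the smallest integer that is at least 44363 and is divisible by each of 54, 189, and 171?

50274

The integer must be a common multiple of 54, 189, and 171, so a multiple of their LCM.
54 = 2 × 3^3
189 = 3^3 × 7
171 = 3^2 × 19
LCM(54, 189, 171) = 2 × 3^3 × 7 × 19 = 7182.
Smallest multiple of 7182 that is ≥ 44363: ⌈44363/7182⌉ × 7182 = 7 × 7182 = 50274.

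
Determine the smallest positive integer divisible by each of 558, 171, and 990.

558 = 2 × 3^2 × 31
171 = 3^2 × 19
990 = 2 × 3^2 × 5 × 11
LCM(558, 171, 990) = 2 × 3^2 × 5 × 11 × 19 × 31 = 583110.

583110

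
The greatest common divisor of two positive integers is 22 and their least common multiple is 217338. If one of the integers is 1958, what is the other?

For two integers, gcd × lcm = product, so the other is (22 × 217338) / 1958 = 4781436 / 1958 = 2442.

2442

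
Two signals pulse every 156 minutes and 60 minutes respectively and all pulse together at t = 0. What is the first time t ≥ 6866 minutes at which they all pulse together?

7020 minutes

Joint pulses occur at multiples of LCM(156, 60).
156 = 2^2 × 3 × 13
60 = 2^2 × 3 × 5
LCM(156, 60) = 2^2 × 3 × 5 × 13 = 780.
Smallest multiple of 780 that is ≥ 6866: ⌈6866/780⌉ × 780 = 9 × 780 = 7020.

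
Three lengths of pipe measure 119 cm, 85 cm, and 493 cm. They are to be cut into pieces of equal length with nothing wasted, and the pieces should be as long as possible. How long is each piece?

The greatest length dividing all of 119, 85, and 493 is their gcd.
119 = 7 × 17
85 = 5 × 17
493 = 17 × 29
gcd(119, 85, 493) = 17.

17 cm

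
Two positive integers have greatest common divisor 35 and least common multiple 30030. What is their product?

1051050

For any two positive integers, gcd × lcm = product = 35 × 30030 = 1051050.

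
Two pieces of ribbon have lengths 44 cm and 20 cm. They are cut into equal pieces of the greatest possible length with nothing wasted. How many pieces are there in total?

Piece length = gcd(44, 20).
44 = 2^2 × 11
20 = 2^2 × 5
gcd(44, 20) = 2^2 = 4.
Total pieces = 44/4 + 20/4 = 11 + 5 = 16.

16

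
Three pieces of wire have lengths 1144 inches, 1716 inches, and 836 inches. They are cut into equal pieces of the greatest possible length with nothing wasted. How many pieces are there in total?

84

Piece length = gcd(1144, 1716, 836).
1144 = 2^3 × 11 × 13
1716 = 2^2 × 3 × 11 × 13
836 = 2^2 × 11 × 19
gcd(1144, 1716, 836) = 2^2 × 11 = 44.
Total pieces = 1144/44 + 1716/44 + 836/44 = 26 + 39 + 19 = 84.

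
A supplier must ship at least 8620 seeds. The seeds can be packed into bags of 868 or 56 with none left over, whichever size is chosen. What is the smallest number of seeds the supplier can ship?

The number of seeds must be a common multiple of 868 and 56, so a multiple of their LCM.
868 = 2^2 × 7 × 31
56 = 2^3 × 7
LCM(868, 56) = 2^3 × 7 × 31 = 1736.
Smallest multiple of 1736 that is ≥ 8620: ⌈8620/1736⌉ × 1736 = 5 × 1736 = 8680.

8680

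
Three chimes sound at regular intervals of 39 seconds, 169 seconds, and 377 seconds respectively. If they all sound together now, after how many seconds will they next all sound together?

We need the least common multiple of the intervals.
39 = 3 × 13
169 = 13^2
377 = 13 × 29
LCM(39, 169, 377) = 3 × 13^2 × 29 = 14703.

14703 seconds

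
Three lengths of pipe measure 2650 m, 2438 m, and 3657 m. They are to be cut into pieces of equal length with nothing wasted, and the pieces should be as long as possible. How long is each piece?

53 m

The greatest length dividing all of 2650, 2438, and 3657 is their gcd.
2650 = 2 × 5^2 × 53
2438 = 2 × 23 × 53
3657 = 3 × 23 × 53
gcd(2650, 2438, 3657) = 53.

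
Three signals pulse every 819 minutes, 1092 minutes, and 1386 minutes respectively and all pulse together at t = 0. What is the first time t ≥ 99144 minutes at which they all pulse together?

108108 minutes

Joint pulses occur at multiples of LCM(819, 1092, 1386).
819 = 3^2 × 7 × 13
1092 = 2^2 × 3 × 7 × 13
1386 = 2 × 3^2 × 7 × 11
LCM(819, 1092, 1386) = 2^2 × 3^2 × 7 × 11 × 13 = 36036.
Smallest multiple of 36036 that is ≥ 99144: ⌈99144/36036⌉ × 36036 = 3 × 36036 = 108108.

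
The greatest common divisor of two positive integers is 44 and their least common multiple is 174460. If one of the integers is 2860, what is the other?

2684

For two integers, gcd × lcm = product, so the other is (44 × 174460) / 2860 = 7676240 / 2860 = 2684.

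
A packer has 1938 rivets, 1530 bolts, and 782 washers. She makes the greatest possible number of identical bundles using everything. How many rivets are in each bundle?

Number of bundles = gcd(1938, 1530, 782).
1938 = 2 × 3 × 17 × 19
1530 = 2 × 3^2 × 5 × 17
782 = 2 × 17 × 23
gcd(1938, 1530, 782) = 2 × 17 = 34.
rivets per bundle = 1938 / 34 = 57.

57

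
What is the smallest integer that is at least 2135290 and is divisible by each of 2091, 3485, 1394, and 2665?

The integer must be a common multiple of 2091, 3485, 1394, and 2665, so a multiple of their LCM.
2091 = 3 × 17 × 41
3485 = 5 × 17 × 41
1394 = 2 × 17 × 41
2665 = 5 × 13 × 41
LCM(2091, 3485, 1394, 2665) = 2 × 3 × 5 × 13 × 17 × 41 = 271830.
Smallest multiple of 271830 that is ≥ 2135290: ⌈2135290/271830⌉ × 271830 = 8 × 271830 = 2174640.

2174640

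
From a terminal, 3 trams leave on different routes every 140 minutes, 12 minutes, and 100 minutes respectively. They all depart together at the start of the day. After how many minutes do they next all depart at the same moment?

2100 minutes

We need the least common multiple of the intervals.
140 = 2^2 × 5 × 7
12 = 2^2 × 3
100 = 2^2 × 5^2
LCM(140, 12, 100) = 2^2 × 3 × 5^2 × 7 = 2100.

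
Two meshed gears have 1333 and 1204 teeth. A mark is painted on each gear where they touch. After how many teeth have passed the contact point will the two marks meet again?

The first simultaneous occurrence is after LCM of the individual periods.
1333 = 31 × 43
1204 = 2^2 × 7 × 43
LCM(1333, 1204) = 2^2 × 7 × 31 × 43 = 37324.

37324 teeth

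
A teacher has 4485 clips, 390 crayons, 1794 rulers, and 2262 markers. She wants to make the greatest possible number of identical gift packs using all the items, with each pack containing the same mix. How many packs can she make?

39 packs

The pack count must divide each quantity, so the greatest is gcd(4485, 390, 1794, 2262).
4485 = 3 × 5 × 13 × 23
390 = 2 × 3 × 5 × 13
1794 = 2 × 3 × 13 × 23
2262 = 2 × 3 × 13 × 29
gcd(4485, 390, 1794, 2262) = 3 × 13 = 39.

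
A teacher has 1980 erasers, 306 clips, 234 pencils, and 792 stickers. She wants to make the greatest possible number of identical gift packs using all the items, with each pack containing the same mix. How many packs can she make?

The pack count must divide each quantity, so the greatest is gcd(1980, 306, 234, 792).
1980 = 2^2 × 3^2 × 5 × 11
306 = 2 × 3^2 × 17
234 = 2 × 3^2 × 13
792 = 2^3 × 3^2 × 11
gcd(1980, 306, 234, 792) = 2 × 3^2 = 18.

18 packs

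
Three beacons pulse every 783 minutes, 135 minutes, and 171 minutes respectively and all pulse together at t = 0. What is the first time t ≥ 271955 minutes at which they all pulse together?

Joint pulses occur at multiples of LCM(783, 135, 171).
783 = 3^3 × 29
135 = 3^3 × 5
171 = 3^2 × 19
LCM(783, 135, 171) = 3^3 × 5 × 19 × 29 = 74385.
Smallest multiple of 74385 that is ≥ 271955: ⌈271955/74385⌉ × 74385 = 4 × 74385 = 297540.

297540 minutes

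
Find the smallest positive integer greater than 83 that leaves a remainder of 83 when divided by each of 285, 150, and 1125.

N − 83 must be a common multiple of 285, 150, and 1125.
285 = 3 × 5 × 19
150 = 2 × 3 × 5^2
1125 = 3^2 × 5^3
LCM(285, 150, 1125) = 2 × 3^2 × 5^3 × 19 = 42750.
Smallest N > 83 is LCM + 83 = 42750 + 83 = 42833.

42833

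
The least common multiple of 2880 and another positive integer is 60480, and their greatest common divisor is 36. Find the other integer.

756

gcd × lcm = product of the two integers, so the other integer is (36 × 60480) / 2880 = 756.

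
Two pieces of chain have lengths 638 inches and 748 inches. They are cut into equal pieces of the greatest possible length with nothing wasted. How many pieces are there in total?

Piece length = gcd(638, 748).
638 = 2 × 11 × 29
748 = 2^2 × 11 × 17
gcd(638, 748) = 2 × 11 = 22.
Total pieces = 638/22 + 748/22 = 29 + 34 = 63.

63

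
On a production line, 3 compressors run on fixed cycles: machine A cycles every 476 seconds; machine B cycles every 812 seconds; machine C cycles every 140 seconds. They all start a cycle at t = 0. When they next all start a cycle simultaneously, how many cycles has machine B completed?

They are all back at their starting positions together after one LCM of the periods.
476 = 2^2 × 7 × 17
812 = 2^2 × 7 × 29
140 = 2^2 × 5 × 7
LCM(476, 812, 140) = 2^2 × 5 × 7 × 17 × 29 = 69020.
Cycles for period 812: 69020 / 812 = 85.

85 cycles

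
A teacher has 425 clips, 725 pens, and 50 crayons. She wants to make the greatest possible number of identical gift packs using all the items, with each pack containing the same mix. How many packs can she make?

25 packs

The pack count must divide each quantity, so the greatest is gcd(425, 725, 50).
425 = 5^2 × 17
725 = 5^2 × 29
50 = 2 × 5^2
gcd(425, 725, 50) = 5^2 = 25.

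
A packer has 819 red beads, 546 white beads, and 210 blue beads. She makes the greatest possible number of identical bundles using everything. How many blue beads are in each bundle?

10

Number of bundles = gcd(819, 546, 210).
819 = 3^2 × 7 × 13
546 = 2 × 3 × 7 × 13
210 = 2 × 3 × 5 × 7
gcd(819, 546, 210) = 3 × 7 = 21.
blue beads per bundle = 210 / 21 = 10.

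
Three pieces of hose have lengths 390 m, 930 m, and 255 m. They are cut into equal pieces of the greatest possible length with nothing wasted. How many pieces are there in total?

105

Piece length = gcd(390, 930, 255).
390 = 2 × 3 × 5 × 13
930 = 2 × 3 × 5 × 31
255 = 3 × 5 × 17
gcd(390, 930, 255) = 3 × 5 = 15.
Total pieces = 390/15 + 930/15 + 255/15 = 26 + 62 + 17 = 105.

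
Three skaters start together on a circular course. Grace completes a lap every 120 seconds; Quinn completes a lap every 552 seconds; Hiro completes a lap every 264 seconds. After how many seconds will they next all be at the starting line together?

We need the least common multiple of the intervals.
120 = 2^3 × 3 × 5
552 = 2^3 × 3 × 23
264 = 2^3 × 3 × 11
LCM(120, 552, 264) = 2^3 × 3 × 5 × 11 × 23 = 30360.

30360 seconds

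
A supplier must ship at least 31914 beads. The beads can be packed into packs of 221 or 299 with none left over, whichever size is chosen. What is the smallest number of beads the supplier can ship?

The number of beads must be a common multiple of 221 and 299, so a multiple of their LCM.
221 = 13 × 17
299 = 13 × 23
LCM(221, 299) = 13 × 17 × 23 = 5083.
Smallest multiple of 5083 that is ≥ 31914: ⌈31914/5083⌉ × 5083 = 7 × 5083 = 35581.

35581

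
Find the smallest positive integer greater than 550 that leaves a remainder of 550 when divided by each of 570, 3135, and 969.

N − 550 must be a common multiple of 570, 3135, and 969.
570 = 2 × 3 × 5 × 19
3135 = 3 × 5 × 11 × 19
969 = 3 × 17 × 19
LCM(570, 3135, 969) = 2 × 3 × 5 × 11 × 17 × 19 = 106590.
Smallest N > 550 is LCM + 550 = 106590 + 550 = 107140.

107140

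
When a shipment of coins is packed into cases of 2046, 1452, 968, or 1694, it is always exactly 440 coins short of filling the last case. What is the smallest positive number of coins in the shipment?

629728

Being 440 short of a full case of size k means N ≡ −440 (mod k), i.e. N + 440 is a multiple of each size.
2046 = 2 × 3 × 11 × 31
1452 = 2^2 × 3 × 11^2
968 = 2^3 × 11^2
1694 = 2 × 7 × 11^2
LCM(2046, 1452, 968, 1694) = 2^3 × 3 × 7 × 11^2 × 31 = 630168.
Smallest positive N is 630168 − 440 = 629728.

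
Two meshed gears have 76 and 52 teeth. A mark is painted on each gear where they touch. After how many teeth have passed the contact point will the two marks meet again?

988 teeth

The first simultaneous occurrence is after LCM of the individual periods.
76 = 2^2 × 19
52 = 2^2 × 13
LCM(76, 52) = 2^2 × 13 × 19 = 988.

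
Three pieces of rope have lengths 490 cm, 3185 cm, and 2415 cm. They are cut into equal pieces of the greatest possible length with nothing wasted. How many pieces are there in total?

174

Piece length = gcd(490, 3185, 2415).
490 = 2 × 5 × 7^2
3185 = 5 × 7^2 × 13
2415 = 3 × 5 × 7 × 23
gcd(490, 3185, 2415) = 5 × 7 = 35.
Total pieces = 490/35 + 3185/35 + 2415/35 = 14 + 91 + 69 = 174.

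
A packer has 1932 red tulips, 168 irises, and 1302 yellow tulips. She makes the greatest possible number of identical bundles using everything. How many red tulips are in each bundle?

Number of bundles = gcd(1932, 168, 1302).
1932 = 2^2 × 3 × 7 × 23
168 = 2^3 × 3 × 7
1302 = 2 × 3 × 7 × 31
gcd(1932, 168, 1302) = 2 × 3 × 7 = 42.
red tulips per bundle = 1932 / 42 = 46.

46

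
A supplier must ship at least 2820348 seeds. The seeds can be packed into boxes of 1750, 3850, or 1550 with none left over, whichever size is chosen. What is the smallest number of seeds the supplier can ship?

2983750

The number of seeds must be a common multiple of 1750, 3850, and 1550, so a multiple of their LCM.
1750 = 2 × 5^3 × 7
3850 = 2 × 5^2 × 7 × 11
1550 = 2 × 5^2 × 31
LCM(1750, 3850, 1550) = 2 × 5^3 × 7 × 11 × 31 = 596750.
Smallest multiple of 596750 that is ≥ 2820348: ⌈2820348/596750⌉ × 596750 = 5 × 596750 = 2983750.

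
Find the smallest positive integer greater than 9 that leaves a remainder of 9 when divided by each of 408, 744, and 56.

N − 9 must be a common multiple of 408, 744, and 56.
408 = 2^3 × 3 × 17
744 = 2^3 × 3 × 31
56 = 2^3 × 7
LCM(408, 744, 56) = 2^3 × 3 × 7 × 17 × 31 = 88536.
Smallest N > 9 is LCM + 9 = 88536 + 9 = 88545.

88545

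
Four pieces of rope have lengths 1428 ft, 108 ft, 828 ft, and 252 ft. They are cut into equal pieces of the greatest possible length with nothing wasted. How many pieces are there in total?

218

Piece length = gcd(1428, 108, 828, 252).
1428 = 2^2 × 3 × 7 × 17
108 = 2^2 × 3^3
828 = 2^2 × 3^2 × 23
252 = 2^2 × 3^2 × 7
gcd(1428, 108, 828, 252) = 2^2 × 3 = 12.
Total pieces = 1428/12 + 108/12 + 828/12 + 252/12 = 119 + 9 + 69 + 21 = 218.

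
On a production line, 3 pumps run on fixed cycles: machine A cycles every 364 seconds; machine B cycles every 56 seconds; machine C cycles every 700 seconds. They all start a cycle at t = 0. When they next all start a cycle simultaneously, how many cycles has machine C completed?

26 cycles

All finish a whole number of cycles simultaneously at t = LCM of the periods.
364 = 2^2 × 7 × 13
56 = 2^3 × 7
700 = 2^2 × 5^2 × 7
LCM(364, 56, 700) = 2^3 × 5^2 × 7 × 13 = 18200.
Cycles for period 700: 18200 / 700 = 26.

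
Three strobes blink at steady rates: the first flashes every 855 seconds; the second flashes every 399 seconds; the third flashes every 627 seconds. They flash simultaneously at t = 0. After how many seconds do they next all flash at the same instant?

65835 seconds

They coincide at every common multiple of the periods; the first is the LCM.
855 = 3^2 × 5 × 19
399 = 3 × 7 × 19
627 = 3 × 11 × 19
LCM(855, 399, 627) = 3^2 × 5 × 7 × 11 × 19 = 65835.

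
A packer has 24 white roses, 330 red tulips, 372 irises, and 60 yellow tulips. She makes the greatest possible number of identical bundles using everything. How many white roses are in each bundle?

Number of bundles = gcd(24, 330, 372, 60).
24 = 2^3 × 3
330 = 2 × 3 × 5 × 11
372 = 2^2 × 3 × 31
60 = 2^2 × 3 × 5
gcd(24, 330, 372, 60) = 2 × 3 = 6.
white roses per bundle = 24 / 6 = 4.

4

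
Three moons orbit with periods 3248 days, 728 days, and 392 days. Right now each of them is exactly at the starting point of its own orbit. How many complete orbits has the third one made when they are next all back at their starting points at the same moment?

The first common completion time is the LCM of the periods.
3248 = 2^4 × 7 × 29
728 = 2^3 × 7 × 13
392 = 2^3 × 7^2
LCM(3248, 728, 392) = 2^4 × 7^2 × 13 × 29 = 295568.
Orbits for period 392: 295568 / 392 = 754.

754 orbits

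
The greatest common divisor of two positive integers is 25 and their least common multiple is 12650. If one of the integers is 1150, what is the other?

275

For two integers, gcd × lcm = product, so the other is (25 × 12650) / 1150 = 316250 / 1150 = 275.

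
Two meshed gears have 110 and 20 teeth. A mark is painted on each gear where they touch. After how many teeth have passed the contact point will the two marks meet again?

220 teeth

They coincide at every common multiple of the periods; the first is the LCM.
110 = 2 × 5 × 11
20 = 2^2 × 5
LCM(110, 20) = 2^2 × 5 × 11 = 220.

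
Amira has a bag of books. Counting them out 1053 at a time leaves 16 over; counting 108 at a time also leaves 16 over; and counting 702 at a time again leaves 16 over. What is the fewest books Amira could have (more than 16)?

4228

N − 16 must be a common multiple of 1053, 108, and 702.
1053 = 3^4 × 13
108 = 2^2 × 3^3
702 = 2 × 3^3 × 13
LCM(1053, 108, 702) = 2^2 × 3^4 × 13 = 4212.
Smallest N > 16 is LCM + 16 = 4212 + 16 = 4228.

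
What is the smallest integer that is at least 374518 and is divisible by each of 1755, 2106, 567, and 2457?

The integer must be a common multiple of 1755, 2106, 567, and 2457, so a multiple of their LCM.
1755 = 3^3 × 5 × 13
2106 = 2 × 3^4 × 13
567 = 3^4 × 7
2457 = 3^3 × 7 × 13
LCM(1755, 2106, 567, 2457) = 2 × 3^4 × 5 × 7 × 13 = 73710.
Smallest multiple of 73710 that is ≥ 374518: ⌈374518/73710⌉ × 73710 = 6 × 73710 = 442260.

442260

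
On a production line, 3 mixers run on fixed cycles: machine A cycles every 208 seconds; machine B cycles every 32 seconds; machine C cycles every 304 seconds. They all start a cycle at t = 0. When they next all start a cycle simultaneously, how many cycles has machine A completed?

38 cycles

They are all back at their starting positions together after one LCM of the periods.
208 = 2^4 × 13
32 = 2^5
304 = 2^4 × 19
LCM(208, 32, 304) = 2^5 × 13 × 19 = 7904.
Cycles for period 208: 7904 / 208 = 38.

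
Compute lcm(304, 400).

304 = 2^4 × 19
400 = 2^4 × 5^2
LCM(304, 400) = 2^4 × 5^2 × 19 = 7600.

7600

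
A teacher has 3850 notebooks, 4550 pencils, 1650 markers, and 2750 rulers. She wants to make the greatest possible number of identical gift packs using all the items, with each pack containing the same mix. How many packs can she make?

50 packs

The pack count must divide each quantity, so the greatest is gcd(3850, 4550, 1650, 2750).
3850 = 2 × 5^2 × 7 × 11
4550 = 2 × 5^2 × 7 × 13
1650 = 2 × 3 × 5^2 × 11
2750 = 2 × 5^3 × 11
gcd(3850, 4550, 1650, 2750) = 2 × 5^2 = 50.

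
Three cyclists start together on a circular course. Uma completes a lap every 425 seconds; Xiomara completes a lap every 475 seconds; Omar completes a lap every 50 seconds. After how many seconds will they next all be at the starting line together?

16150 seconds

The first simultaneous occurrence is after LCM of the individual periods.
425 = 5^2 × 17
475 = 5^2 × 19
50 = 2 × 5^2
LCM(425, 475, 50) = 2 × 5^2 × 17 × 19 = 16150.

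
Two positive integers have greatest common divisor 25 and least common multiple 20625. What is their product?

515625

For any two positive integers, gcd × lcm = product = 25 × 20625 = 515625.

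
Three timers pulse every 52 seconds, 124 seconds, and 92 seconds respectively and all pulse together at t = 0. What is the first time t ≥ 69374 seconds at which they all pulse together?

74152 seconds

Joint pulses occur at multiples of LCM(52, 124, 92).
52 = 2^2 × 13
124 = 2^2 × 31
92 = 2^2 × 23
LCM(52, 124, 92) = 2^2 × 13 × 23 × 31 = 37076.
Smallest multiple of 37076 that is ≥ 69374: ⌈69374/37076⌉ × 37076 = 2 × 37076 = 74152.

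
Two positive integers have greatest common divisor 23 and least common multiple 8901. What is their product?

204723

For any two positive integers, gcd × lcm = product = 23 × 8901 = 204723.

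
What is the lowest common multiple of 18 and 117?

18 = 2 × 3^2
117 = 3^2 × 13
LCM(18, 117) = 2 × 3^2 × 13 = 234.

234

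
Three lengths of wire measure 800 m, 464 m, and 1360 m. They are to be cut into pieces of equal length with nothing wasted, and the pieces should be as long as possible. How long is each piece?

Each piece length must divide every original length, so the longest possible is gcd(800, 464, 1360).
800 = 2^5 × 5^2
464 = 2^4 × 29
1360 = 2^4 × 5 × 17
gcd(800, 464, 1360) = 2^4 = 16.

16 m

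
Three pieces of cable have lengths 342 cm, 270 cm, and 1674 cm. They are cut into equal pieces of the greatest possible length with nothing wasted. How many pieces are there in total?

127

Piece length = gcd(342, 270, 1674).
342 = 2 × 3^2 × 19
270 = 2 × 3^3 × 5
1674 = 2 × 3^3 × 31
gcd(342, 270, 1674) = 2 × 3^2 = 18.
Total pieces = 342/18 + 270/18 + 1674/18 = 19 + 15 + 93 = 127.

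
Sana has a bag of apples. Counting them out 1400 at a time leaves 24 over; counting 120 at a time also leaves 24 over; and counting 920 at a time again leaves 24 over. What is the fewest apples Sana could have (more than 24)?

N − 24 must be a common multiple of 1400, 120, and 920.
1400 = 2^3 × 5^2 × 7
120 = 2^3 × 3 × 5
920 = 2^3 × 5 × 23
LCM(1400, 120, 920) = 2^3 × 3 × 5^2 × 7 × 23 = 96600.
Smallest N > 24 is LCM + 24 = 96600 + 24 = 96624.

96624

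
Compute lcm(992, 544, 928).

992 = 2^5 × 31
544 = 2^5 × 17
928 = 2^5 × 29
LCM(992, 544, 928) = 2^5 × 17 × 29 × 31 = 489056.

489056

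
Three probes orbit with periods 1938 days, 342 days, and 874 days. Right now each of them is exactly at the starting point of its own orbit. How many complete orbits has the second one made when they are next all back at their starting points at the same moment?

391 orbits

The first common completion time is the LCM of the periods.
1938 = 2 × 3 × 17 × 19
342 = 2 × 3^2 × 19
874 = 2 × 19 × 23
LCM(1938, 342, 874) = 2 × 3^2 × 17 × 19 × 23 = 133722.
Orbits for period 342: 133722 / 342 = 391.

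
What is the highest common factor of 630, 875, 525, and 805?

35

630 = 2 × 3^2 × 5 × 7
875 = 5^3 × 7
525 = 3 × 5^2 × 7
805 = 5 × 7 × 23
gcd(630, 875, 525, 805) = 5 × 7 = 35.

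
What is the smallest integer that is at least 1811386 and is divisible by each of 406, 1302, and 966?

2605302

The integer must be a common multiple of 406, 1302, and 966, so a multiple of their LCM.
406 = 2 × 7 × 29
1302 = 2 × 3 × 7 × 31
966 = 2 × 3 × 7 × 23
LCM(406, 1302, 966) = 2 × 3 × 7 × 23 × 29 × 31 = 868434.
Smallest multiple of 868434 that is ≥ 1811386: ⌈1811386/868434⌉ × 868434 = 3 × 868434 = 2605302.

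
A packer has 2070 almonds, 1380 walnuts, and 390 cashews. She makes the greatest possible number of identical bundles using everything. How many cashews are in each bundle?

Number of bundles = gcd(2070, 1380, 390).
2070 = 2 × 3^2 × 5 × 23
1380 = 2^2 × 3 × 5 × 23
390 = 2 × 3 × 5 × 13
gcd(2070, 1380, 390) = 2 × 3 × 5 = 30.
cashews per bundle = 390 / 30 = 13.

13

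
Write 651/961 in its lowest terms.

21/31

651 = 3 × 7 × 31
961 = 31^2
gcd(651, 961) = 31.
Divide numerator and denominator by 31: 651/961 = 21/31.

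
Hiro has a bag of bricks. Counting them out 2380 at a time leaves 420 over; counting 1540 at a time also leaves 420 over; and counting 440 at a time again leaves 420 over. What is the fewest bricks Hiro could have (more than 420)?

N − 420 must be a common multiple of 2380, 1540, and 440.
2380 = 2^2 × 5 × 7 × 17
1540 = 2^2 × 5 × 7 × 11
440 = 2^3 × 5 × 11
LCM(2380, 1540, 440) = 2^3 × 5 × 7 × 11 × 17 = 52360.
Smallest N > 420 is LCM + 420 = 52360 + 420 = 52780.

52780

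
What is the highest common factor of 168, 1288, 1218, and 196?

14

168 = 2^3 × 3 × 7
1288 = 2^3 × 7 × 23
1218 = 2 × 3 × 7 × 29
196 = 2^2 × 7^2
gcd(168, 1288, 1218, 196) = 2 × 7 = 14.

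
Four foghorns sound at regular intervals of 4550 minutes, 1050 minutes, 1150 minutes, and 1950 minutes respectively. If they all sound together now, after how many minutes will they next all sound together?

We need the least common multiple of the intervals.
4550 = 2 × 5^2 × 7 × 13
1050 = 2 × 3 × 5^2 × 7
1150 = 2 × 5^2 × 23
1950 = 2 × 3 × 5^2 × 13
LCM(4550, 1050, 1150, 1950) = 2 × 3 × 5^2 × 7 × 13 × 23 = 313950.

313950 minutes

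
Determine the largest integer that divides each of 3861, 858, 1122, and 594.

33

3861 = 3^3 × 11 × 13
858 = 2 × 3 × 11 × 13
1122 = 2 × 3 × 11 × 17
594 = 2 × 3^3 × 11
gcd(3861, 858, 1122, 594) = 3 × 11 = 33.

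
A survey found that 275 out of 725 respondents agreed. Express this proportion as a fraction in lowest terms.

275 = 5^2 × 11
725 = 5^2 × 29
gcd(275, 725) = 5^2 = 25.
Divide numerator and denominator by 25: 275/725 = 11/29.

11/29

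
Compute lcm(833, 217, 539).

833 = 7^2 × 17
217 = 7 × 31
539 = 7^2 × 11
LCM(833, 217, 539) = 7^2 × 11 × 17 × 31 = 284053.

284053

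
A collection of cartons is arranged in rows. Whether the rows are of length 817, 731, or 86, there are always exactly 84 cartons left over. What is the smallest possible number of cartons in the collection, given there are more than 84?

27862

N − 84 must be a common multiple of 817, 731, and 86.
817 = 19 × 43
731 = 17 × 43
86 = 2 × 43
LCM(817, 731, 86) = 2 × 17 × 19 × 43 = 27778.
Smallest N > 84 is LCM + 84 = 27778 + 84 = 27862.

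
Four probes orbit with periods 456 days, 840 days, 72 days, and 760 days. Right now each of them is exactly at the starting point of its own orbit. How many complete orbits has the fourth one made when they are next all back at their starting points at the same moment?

63 orbits

All finish a whole number of cycles simultaneously at t = LCM of the periods.
456 = 2^3 × 3 × 19
840 = 2^3 × 3 × 5 × 7
72 = 2^3 × 3^2
760 = 2^3 × 5 × 19
LCM(456, 840, 72, 760) = 2^3 × 3^2 × 5 × 7 × 19 = 47880.
Orbits for period 760: 47880 / 760 = 63.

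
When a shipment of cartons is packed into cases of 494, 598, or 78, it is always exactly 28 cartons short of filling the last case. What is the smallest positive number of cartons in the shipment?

34058

Being 28 short of a full case of size k means N ≡ −28 (mod k), i.e. N + 28 is a multiple of each size.
494 = 2 × 13 × 19
598 = 2 × 13 × 23
78 = 2 × 3 × 13
LCM(494, 598, 78) = 2 × 3 × 13 × 19 × 23 = 34086.
Smallest positive N is 34086 − 28 = 34058.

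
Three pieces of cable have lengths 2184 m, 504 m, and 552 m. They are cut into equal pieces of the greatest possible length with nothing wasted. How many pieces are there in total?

Piece length = gcd(2184, 504, 552).
2184 = 2^3 × 3 × 7 × 13
504 = 2^3 × 3^2 × 7
552 = 2^3 × 3 × 23
gcd(2184, 504, 552) = 2^3 × 3 = 24.
Total pieces = 2184/24 + 504/24 + 552/24 = 91 + 21 + 23 = 135.

135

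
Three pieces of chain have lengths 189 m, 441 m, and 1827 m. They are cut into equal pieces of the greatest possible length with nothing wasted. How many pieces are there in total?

Piece length = gcd(189, 441, 1827).
189 = 3^3 × 7
441 = 3^2 × 7^2
1827 = 3^2 × 7 × 29
gcd(189, 441, 1827) = 3^2 × 7 = 63.
Total pieces = 189/63 + 441/63 + 1827/63 = 3 + 7 + 29 = 39.

39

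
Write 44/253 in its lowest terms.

4/23

44 = 2^2 × 11
253 = 11 × 23
gcd(44, 253) = 11.
Divide numerator and denominator by 11: 44/253 = 4/23.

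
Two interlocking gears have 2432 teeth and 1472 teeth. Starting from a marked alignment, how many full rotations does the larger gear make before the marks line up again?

All finish a whole number of cycles simultaneously at t = LCM of the periods.
2432 = 2^7 × 19
1472 = 2^6 × 23
LCM(2432, 1472) = 2^7 × 19 × 23 = 55936.
Rotations for period 2432: 55936 / 2432 = 23.

23 rotations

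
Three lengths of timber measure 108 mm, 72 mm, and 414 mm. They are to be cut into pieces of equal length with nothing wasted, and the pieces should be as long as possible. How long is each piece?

Each piece length must divide every original length, so the longest possible is gcd(108, 72, 414).
108 = 2^2 × 3^3
72 = 2^3 × 3^2
414 = 2 × 3^2 × 23
gcd(108, 72, 414) = 2 × 3^2 = 18.

18 mm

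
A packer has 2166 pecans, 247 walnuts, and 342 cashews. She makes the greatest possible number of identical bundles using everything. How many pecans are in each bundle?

114

Number of bundles = gcd(2166, 247, 342).
2166 = 2 × 3 × 19^2
247 = 13 × 19
342 = 2 × 3^2 × 19
gcd(2166, 247, 342) = 19.
pecans per bundle = 2166 / 19 = 114.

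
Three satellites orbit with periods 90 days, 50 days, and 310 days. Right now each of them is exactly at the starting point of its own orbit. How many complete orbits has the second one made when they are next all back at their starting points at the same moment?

279 orbits

The first common completion time is the LCM of the periods.
90 = 2 × 3^2 × 5
50 = 2 × 5^2
310 = 2 × 5 × 31
LCM(90, 50, 310) = 2 × 3^2 × 5^2 × 31 = 13950.
Orbits for period 50: 13950 / 50 = 279.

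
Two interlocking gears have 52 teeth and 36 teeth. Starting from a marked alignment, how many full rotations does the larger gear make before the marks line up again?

9 rotations

The first common completion time is the LCM of the periods.
52 = 2^2 × 13
36 = 2^2 × 3^2
LCM(52, 36) = 2^2 × 3^2 × 13 = 468.
Rotations for period 52: 468 / 52 = 9.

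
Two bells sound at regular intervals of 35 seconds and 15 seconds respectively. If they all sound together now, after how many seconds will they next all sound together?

The first simultaneous occurrence is after LCM of the individual periods.
35 = 5 × 7
15 = 3 × 5
LCM(35, 15) = 3 × 5 × 7 = 105.

105 seconds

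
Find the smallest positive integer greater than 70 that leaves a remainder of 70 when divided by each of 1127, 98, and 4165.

191660

N − 70 must be a common multiple of 1127, 98, and 4165.
1127 = 7^2 × 23
98 = 2 × 7^2
4165 = 5 × 7^2 × 17
LCM(1127, 98, 4165) = 2 × 5 × 7^2 × 17 × 23 = 191590.
Smallest N > 70 is LCM + 70 = 191590 + 70 = 191660.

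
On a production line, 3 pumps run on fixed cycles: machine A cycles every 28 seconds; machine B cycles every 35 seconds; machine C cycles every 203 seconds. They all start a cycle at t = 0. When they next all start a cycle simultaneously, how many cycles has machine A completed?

They are all back at their starting positions together after one LCM of the periods.
28 = 2^2 × 7
35 = 5 × 7
203 = 7 × 29
LCM(28, 35, 203) = 2^2 × 5 × 7 × 29 = 4060.
Cycles for period 28: 4060 / 28 = 145.

145 cycles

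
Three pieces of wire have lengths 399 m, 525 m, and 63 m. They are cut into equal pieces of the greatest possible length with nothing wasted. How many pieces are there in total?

47

Piece length = gcd(399, 525, 63).
399 = 3 × 7 × 19
525 = 3 × 5^2 × 7
63 = 3^2 × 7
gcd(399, 525, 63) = 3 × 7 = 21.
Total pieces = 399/21 + 525/21 + 63/21 = 19 + 25 + 3 = 47.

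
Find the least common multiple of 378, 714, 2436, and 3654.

378 = 2 × 3^3 × 7
714 = 2 × 3 × 7 × 17
2436 = 2^2 × 3 × 7 × 29
3654 = 2 × 3^2 × 7 × 29
LCM(378, 714, 2436, 3654) = 2^2 × 3^3 × 7 × 17 × 29 = 372708.

372708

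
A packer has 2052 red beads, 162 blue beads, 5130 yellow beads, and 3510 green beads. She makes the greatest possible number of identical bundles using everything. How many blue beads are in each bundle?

3

Number of bundles = gcd(2052, 162, 5130, 3510).
2052 = 2^2 × 3^3 × 19
162 = 2 × 3^4
5130 = 2 × 3^3 × 5 × 19
3510 = 2 × 3^3 × 5 × 13
gcd(2052, 162, 5130, 3510) = 2 × 3^3 = 54.
blue beads per bundle = 162 / 54 = 3.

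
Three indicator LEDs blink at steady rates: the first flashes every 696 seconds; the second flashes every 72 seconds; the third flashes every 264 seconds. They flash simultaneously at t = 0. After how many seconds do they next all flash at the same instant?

We need the least common multiple of the intervals.
696 = 2^3 × 3 × 29
72 = 2^3 × 3^2
264 = 2^3 × 3 × 11
LCM(696, 72, 264) = 2^3 × 3^2 × 11 × 29 = 22968.

22968 seconds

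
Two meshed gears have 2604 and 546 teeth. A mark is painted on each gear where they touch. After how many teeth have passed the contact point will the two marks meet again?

The first simultaneous occurrence is after LCM of the individual periods.
2604 = 2^2 × 3 × 7 × 31
546 = 2 × 3 × 7 × 13
LCM(2604, 546) = 2^2 × 3 × 7 × 13 × 31 = 33852.

33852 teeth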